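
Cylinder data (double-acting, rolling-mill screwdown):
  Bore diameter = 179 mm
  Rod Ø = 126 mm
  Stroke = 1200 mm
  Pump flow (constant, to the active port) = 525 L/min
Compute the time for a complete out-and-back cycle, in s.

t ≈ 5.19 s

Cap-side area A_cap = π/4 × (179 mm)² = 25160 mm^2
Rod-side annular area A_ann = π/4 × (179² − 126²) = 12700 mm^2
t_ext = A_cap·L/Q = 3.451 s
t_ret = A_ann·L/Q = 1.741 s
t_cycle = t_ext + t_ret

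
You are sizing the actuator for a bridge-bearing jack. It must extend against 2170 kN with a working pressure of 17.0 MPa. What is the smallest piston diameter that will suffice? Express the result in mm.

Extension force acts on the full piston face: F = P × (π/4)D².
D = √(4F / (πP)) = √(4 × 2170 kN / (π × 17.0 MPa))

D ≈ 403 mm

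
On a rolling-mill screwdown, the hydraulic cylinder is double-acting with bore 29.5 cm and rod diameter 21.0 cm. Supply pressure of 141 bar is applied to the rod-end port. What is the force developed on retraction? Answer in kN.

Rod-side annular area A_ann = π/4 × (29.5² − 21.0²) = 337.1 cm^2
On retraction the pressure acts on the annular area (bore minus rod).
F = P × A_ann

F ≈ 475 kN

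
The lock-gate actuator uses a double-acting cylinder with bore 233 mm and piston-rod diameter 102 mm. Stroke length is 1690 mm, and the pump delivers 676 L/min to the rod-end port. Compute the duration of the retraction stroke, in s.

t ≈ 5.17 s

Rod-side annular area A_ann = π/4 × (233² − 102²) = 34470 mm^2
Swept volume V = A × L; t = V / Q = A·L / Q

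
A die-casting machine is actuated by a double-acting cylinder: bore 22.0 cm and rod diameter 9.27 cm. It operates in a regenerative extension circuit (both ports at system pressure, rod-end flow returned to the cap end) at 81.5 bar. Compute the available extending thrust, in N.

F ≈ 55000 N

With equal pressure on both faces, forces on the annular region cancel; the net push is pressure × rod cross-section.
Rod cross-section A_rod = π/4 × (9.27 cm)² = 67.49 cm^2
F = P × A_rod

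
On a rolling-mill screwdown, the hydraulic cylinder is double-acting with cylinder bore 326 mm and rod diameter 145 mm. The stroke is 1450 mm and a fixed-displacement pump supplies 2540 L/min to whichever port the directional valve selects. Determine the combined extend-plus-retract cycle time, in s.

Cap-side area A_cap = π/4 × (326 mm)² = 83470 mm^2
Rod-side annular area A_ann = π/4 × (326² − 145²) = 66960 mm^2
t_ext = A_cap·L/Q = 2.859 s
t_ret = A_ann·L/Q = 2.293 s
t_cycle = t_ext + t_ret

t ≈ 5.15 s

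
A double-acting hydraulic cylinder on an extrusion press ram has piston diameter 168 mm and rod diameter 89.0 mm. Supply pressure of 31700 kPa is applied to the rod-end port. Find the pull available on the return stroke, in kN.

Rod-side annular area A_ann = π/4 × (168² − 89.0²) = 15950 mm^2
On retraction the pressure acts on the annular area (bore minus rod).
F = P × A_ann

F ≈ 505 kN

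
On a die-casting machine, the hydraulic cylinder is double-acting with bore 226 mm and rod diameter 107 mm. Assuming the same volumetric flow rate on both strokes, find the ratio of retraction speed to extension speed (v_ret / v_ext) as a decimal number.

v_ret/v_ext ≈ 1.29

Cap-side area A_cap = π/4 × (226 mm)² = 40110 mm^2
Rod-side annular area A_ann = π/4 × (226² − 107²) = 31120 mm^2
For equal Q, v ∝ 1/A, so v_ret/v_ext = A_cap/A_ann.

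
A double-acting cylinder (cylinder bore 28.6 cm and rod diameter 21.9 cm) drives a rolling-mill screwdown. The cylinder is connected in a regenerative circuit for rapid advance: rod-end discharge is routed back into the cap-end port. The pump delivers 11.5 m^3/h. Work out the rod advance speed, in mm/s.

In regeneration the rod-end outflow joins the pump flow into the cap end, so the net volume the pump must supply per unit advance equals the rod cross-section area.
Rod cross-section A_rod = π/4 × (21.9 cm)² = 376.7 cm^2
v = Q_pump / A_rod

v ≈ 84.8 mm/s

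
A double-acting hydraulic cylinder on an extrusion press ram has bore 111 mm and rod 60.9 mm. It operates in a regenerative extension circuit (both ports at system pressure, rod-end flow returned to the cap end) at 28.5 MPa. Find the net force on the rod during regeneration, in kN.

With equal pressure on both faces, forces on the annular region cancel; the net push is pressure × rod cross-section.
Rod cross-section A_rod = π/4 × (60.9 mm)² = 2913 mm^2
F = P × A_rod

F ≈ 83.0 kN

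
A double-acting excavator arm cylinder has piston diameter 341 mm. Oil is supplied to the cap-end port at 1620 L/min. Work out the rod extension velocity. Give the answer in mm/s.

Cap-side area A_cap = π/4 × (341 mm)² = 91330 mm^2
v = Q / A

v ≈ 296 mm/s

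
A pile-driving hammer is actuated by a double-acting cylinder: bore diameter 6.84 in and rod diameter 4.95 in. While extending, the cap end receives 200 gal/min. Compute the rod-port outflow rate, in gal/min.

Cap-side area A_cap = π/4 × (6.84 in)² = 36.75 in^2
Rod-side annular area A_ann = π/4 × (6.84² − 4.95²) = 17.50 in^2
Piston speed v = Q_in/A_cap; rod-end outflow Q_out = v × A_ann = Q_in × A_ann/A_cap.

Q_out ≈ 95.3 gal/min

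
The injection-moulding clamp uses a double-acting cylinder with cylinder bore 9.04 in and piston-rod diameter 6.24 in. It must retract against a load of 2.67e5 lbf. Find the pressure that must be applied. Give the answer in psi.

P ≈ 7950 psi

Rod-side annular area A_ann = π/4 × (9.04² − 6.24²) = 33.60 in^2
Retraction: pressure acts on the annular area.
P = F / A = 2.67e5 lbf / A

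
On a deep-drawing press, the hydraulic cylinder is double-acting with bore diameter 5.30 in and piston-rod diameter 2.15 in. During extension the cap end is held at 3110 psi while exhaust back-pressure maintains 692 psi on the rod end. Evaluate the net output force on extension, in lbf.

F ≈ 55900 lbf

Cap-side area A_cap = π/4 × (5.30 in)² = 22.06 in^2
Rod-side annular area A_ann = π/4 × (5.30² − 2.15²) = 18.43 in^2
Net thrust = P_cap·A_cap − P_rod·A_ann = 68610 lbf − 12750 lbf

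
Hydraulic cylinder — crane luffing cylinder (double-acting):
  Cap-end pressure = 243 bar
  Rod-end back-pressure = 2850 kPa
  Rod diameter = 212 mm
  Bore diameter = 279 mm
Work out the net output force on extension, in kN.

F ≈ 1410 kN

Cap-side area A_cap = π/4 × (279 mm)² = 61140 mm^2
Rod-side annular area A_ann = π/4 × (279² − 212²) = 25840 mm^2
Net thrust = P_cap·A_cap − P_rod·A_ann = 1486 kN − 73.64 kN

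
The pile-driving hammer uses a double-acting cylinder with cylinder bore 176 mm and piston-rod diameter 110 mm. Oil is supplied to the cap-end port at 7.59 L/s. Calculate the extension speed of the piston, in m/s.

Cap-side area A_cap = π/4 × (176 mm)² = 24330 mm^2
v = Q / A

v ≈ 0.312 m/s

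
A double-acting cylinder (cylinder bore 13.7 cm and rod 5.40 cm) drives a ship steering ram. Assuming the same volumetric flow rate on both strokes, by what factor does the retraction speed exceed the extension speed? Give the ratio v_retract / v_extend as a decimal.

Cap-side area A_cap = π/4 × (13.7 cm)² = 147.4 cm^2
Rod-side annular area A_ann = π/4 × (13.7² − 5.40²) = 124.5 cm^2
For equal Q, v ∝ 1/A, so v_ret/v_ext = A_cap/A_ann.

v_ret/v_ext ≈ 1.18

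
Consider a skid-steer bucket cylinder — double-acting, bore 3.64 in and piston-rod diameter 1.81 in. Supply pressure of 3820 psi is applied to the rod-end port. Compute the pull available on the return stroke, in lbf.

Rod-side annular area A_ann = π/4 × (3.64² − 1.81²) = 7.833 in^2
On retraction the pressure acts on the annular area (bore minus rod).
F = P × A_ann

F ≈ 29900 lbf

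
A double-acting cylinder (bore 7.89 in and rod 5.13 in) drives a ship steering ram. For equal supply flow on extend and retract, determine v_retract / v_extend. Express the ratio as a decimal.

v_ret/v_ext ≈ 1.73

Cap-side area A_cap = π/4 × (7.89 in)² = 48.89 in^2
Rod-side annular area A_ann = π/4 × (7.89² − 5.13²) = 28.22 in^2
For equal Q, v ∝ 1/A, so v_ret/v_ext = A_cap/A_ann.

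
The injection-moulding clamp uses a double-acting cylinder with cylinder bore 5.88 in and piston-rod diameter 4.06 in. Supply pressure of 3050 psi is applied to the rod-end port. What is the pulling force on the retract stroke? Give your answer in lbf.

Rod-side annular area A_ann = π/4 × (5.88² − 4.06²) = 14.21 in^2
On retraction the pressure acts on the annular area (bore minus rod).
F = P × A_ann

F ≈ 43300 lbf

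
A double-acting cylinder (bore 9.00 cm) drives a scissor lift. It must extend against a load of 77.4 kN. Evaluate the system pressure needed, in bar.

Cap-side area A_cap = π/4 × (9.00 cm)² = 63.62 cm^2
P = F / A = 77.4 kN / A

P ≈ 122 bar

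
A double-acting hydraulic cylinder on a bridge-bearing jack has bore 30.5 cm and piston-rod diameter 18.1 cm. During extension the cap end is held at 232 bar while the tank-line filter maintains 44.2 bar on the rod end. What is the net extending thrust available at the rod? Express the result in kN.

Cap-side area A_cap = π/4 × (30.5 cm)² = 730.6 cm^2
Rod-side annular area A_ann = π/4 × (30.5² − 18.1²) = 473.3 cm^2
Net thrust = P_cap·A_cap − P_rod·A_ann = 1695 kN − 209.2 kN

F ≈ 1490 kN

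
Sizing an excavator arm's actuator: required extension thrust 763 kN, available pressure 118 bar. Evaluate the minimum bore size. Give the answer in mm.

D ≈ 287 mm

Extension force acts on the full piston face: F = P × (π/4)D².
D = √(4F / (πP)) = √(4 × 763 kN / (π × 118 bar))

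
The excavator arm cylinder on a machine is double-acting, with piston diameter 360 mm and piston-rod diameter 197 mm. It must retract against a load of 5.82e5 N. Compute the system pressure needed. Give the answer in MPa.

P ≈ 8.16 MPa

Rod-side annular area A_ann = π/4 × (360² − 197²) = 71310 mm^2
Retraction: pressure acts on the annular area.
P = F / A = 5.82e5 N / A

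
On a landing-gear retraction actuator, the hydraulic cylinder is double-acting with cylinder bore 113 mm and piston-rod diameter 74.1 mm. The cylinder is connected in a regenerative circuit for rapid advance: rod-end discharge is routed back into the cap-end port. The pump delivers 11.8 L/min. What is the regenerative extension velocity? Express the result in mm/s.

v ≈ 45.6 mm/s

In regeneration the rod-end outflow joins the pump flow into the cap end, so the net volume the pump must supply per unit advance equals the rod cross-section area.
Rod cross-section A_rod = π/4 × (74.1 mm)² = 4312 mm^2
v = Q_pump / A_rod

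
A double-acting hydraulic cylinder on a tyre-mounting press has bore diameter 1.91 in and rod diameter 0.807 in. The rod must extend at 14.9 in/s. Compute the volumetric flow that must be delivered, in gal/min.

Cap-side area A_cap = π/4 × (1.91 in)² = 2.865 in^2
Q = A × v

Q ≈ 11.1 gal/min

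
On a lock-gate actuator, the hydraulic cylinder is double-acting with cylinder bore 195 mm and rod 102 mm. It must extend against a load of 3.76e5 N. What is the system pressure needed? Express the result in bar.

P ≈ 126 bar

Cap-side area A_cap = π/4 × (195 mm)² = 29860 mm^2
P = F / A = 3.76e5 N / A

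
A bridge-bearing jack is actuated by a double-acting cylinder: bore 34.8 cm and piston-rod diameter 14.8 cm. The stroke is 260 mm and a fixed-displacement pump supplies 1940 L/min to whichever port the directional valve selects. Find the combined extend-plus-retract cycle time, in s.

Cap-side area A_cap = π/4 × (34.8 cm)² = 951.1 cm^2
Rod-side annular area A_ann = π/4 × (34.8² − 14.8²) = 779.1 cm^2
t_ext = A_cap·L/Q = 0.7648 s
t_ret = A_ann·L/Q = 0.6265 s
t_cycle = t_ext + t_ret

t ≈ 1.39 s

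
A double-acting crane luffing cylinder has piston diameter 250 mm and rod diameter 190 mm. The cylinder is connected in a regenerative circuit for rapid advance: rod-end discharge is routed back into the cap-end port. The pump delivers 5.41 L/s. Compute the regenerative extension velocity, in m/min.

In regeneration the rod-end outflow joins the pump flow into the cap end, so the net volume the pump must supply per unit advance equals the rod cross-section area.
Rod cross-section A_rod = π/4 × (190 mm)² = 28350 mm^2
v = Q_pump / A_rod

v ≈ 11.4 m/min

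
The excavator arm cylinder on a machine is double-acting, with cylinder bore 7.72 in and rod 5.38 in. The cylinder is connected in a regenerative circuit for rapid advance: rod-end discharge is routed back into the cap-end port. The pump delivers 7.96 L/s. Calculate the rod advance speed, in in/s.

In regeneration the rod-end outflow joins the pump flow into the cap end, so the net volume the pump must supply per unit advance equals the rod cross-section area.
Rod cross-section A_rod = π/4 × (5.38 in)² = 22.73 in^2
v = Q_pump / A_rod

v ≈ 21.4 in/s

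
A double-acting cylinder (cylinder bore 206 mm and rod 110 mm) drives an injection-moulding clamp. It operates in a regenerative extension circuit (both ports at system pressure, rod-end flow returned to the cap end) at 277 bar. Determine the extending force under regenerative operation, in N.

F ≈ 2.63e5 N

With equal pressure on both faces, forces on the annular region cancel; the net push is pressure × rod cross-section.
Rod cross-section A_rod = π/4 × (110 mm)² = 9503 mm^2
F = P × A_rod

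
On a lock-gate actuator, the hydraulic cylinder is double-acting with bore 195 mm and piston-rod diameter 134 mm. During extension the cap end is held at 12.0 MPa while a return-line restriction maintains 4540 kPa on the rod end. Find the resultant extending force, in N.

F ≈ 2.87e5 N

Cap-side area A_cap = π/4 × (195 mm)² = 29860 mm^2
Rod-side annular area A_ann = π/4 × (195² − 134²) = 15760 mm^2
Net thrust = P_cap·A_cap − P_rod·A_ann = 3.584e5 N − 71560 N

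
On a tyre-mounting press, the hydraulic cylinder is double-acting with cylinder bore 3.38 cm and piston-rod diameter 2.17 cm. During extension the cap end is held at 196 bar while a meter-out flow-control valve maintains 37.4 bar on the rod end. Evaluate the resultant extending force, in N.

Cap-side area A_cap = π/4 × (3.38 cm)² = 8.973 cm^2
Rod-side annular area A_ann = π/4 × (3.38² − 2.17²) = 5.274 cm^2
Net thrust = P_cap·A_cap − P_rod·A_ann = 17590 N − 1973 N

F ≈ 15600 N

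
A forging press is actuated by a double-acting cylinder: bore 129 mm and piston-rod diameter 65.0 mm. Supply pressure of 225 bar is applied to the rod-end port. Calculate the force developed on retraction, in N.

F ≈ 2.19e5 N

Rod-side annular area A_ann = π/4 × (129² − 65.0²) = 9752 mm^2
On retraction the pressure acts on the annular area (bore minus rod).
F = P × A_ann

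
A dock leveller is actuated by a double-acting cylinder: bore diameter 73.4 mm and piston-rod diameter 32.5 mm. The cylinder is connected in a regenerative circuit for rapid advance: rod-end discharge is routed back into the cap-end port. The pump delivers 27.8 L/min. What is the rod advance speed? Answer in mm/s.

In regeneration the rod-end outflow joins the pump flow into the cap end, so the net volume the pump must supply per unit advance equals the rod cross-section area.
Rod cross-section A_rod = π/4 × (32.5 mm)² = 829.6 mm^2
v = Q_pump / A_rod

v ≈ 559 mm/s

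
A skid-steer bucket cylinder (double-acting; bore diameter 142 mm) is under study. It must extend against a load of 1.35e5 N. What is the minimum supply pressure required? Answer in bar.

P ≈ 85.2 bar

Cap-side area A_cap = π/4 × (142 mm)² = 15840 mm^2
P = F / A = 1.35e5 N / A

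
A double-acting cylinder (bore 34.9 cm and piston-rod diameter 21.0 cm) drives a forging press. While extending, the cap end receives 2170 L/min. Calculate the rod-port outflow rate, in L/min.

Cap-side area A_cap = π/4 × (34.9 cm)² = 956.6 cm^2
Rod-side annular area A_ann = π/4 × (34.9² − 21.0²) = 610.3 cm^2
Piston speed v = Q_in/A_cap; rod-end outflow Q_out = v × A_ann = Q_in × A_ann/A_cap.

Q_out ≈ 1380 L/min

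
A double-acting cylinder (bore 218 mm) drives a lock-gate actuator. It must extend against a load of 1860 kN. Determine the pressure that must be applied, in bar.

P ≈ 498 bar

Cap-side area A_cap = π/4 × (218 mm)² = 37330 mm^2
P = F / A = 1860 kN / A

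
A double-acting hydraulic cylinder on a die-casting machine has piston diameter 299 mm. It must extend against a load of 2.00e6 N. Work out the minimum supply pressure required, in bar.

P ≈ 285 bar

Cap-side area A_cap = π/4 × (299 mm)² = 70220 mm^2
P = F / A = 2.00e6 N / A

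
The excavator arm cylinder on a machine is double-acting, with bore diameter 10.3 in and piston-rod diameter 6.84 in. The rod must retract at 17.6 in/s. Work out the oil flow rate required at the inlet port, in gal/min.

Rod-side annular area A_ann = π/4 × (10.3² − 6.84²) = 46.58 in^2
Q = A × v

Q ≈ 213 gal/min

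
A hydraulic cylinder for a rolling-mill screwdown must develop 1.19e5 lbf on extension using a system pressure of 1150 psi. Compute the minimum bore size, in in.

D ≈ 11.5 in

Extension force acts on the full piston face: F = P × (π/4)D².
D = √(4F / (πP)) = √(4 × 1.19e5 lbf / (π × 1150 psi))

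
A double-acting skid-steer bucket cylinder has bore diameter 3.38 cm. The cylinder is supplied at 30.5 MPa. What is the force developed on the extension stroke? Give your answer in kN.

F ≈ 27.4 kN

Cap-side area A_cap = π/4 × (3.38 cm)² = 8.973 cm^2
F = P × A_cap = 30.5 MPa × A_cap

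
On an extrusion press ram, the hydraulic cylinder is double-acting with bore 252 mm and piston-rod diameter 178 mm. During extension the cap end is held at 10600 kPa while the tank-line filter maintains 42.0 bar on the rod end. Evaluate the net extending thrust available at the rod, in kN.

Cap-side area A_cap = π/4 × (252 mm)² = 49880 mm^2
Rod-side annular area A_ann = π/4 × (252² − 178²) = 24990 mm^2
Net thrust = P_cap·A_cap − P_rod·A_ann = 528.7 kN − 105.0 kN

F ≈ 424 kN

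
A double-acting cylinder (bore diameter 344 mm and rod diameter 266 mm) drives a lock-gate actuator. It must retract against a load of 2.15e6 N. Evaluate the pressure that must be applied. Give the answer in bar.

Rod-side annular area A_ann = π/4 × (344² − 266²) = 37370 mm^2
Retraction: pressure acts on the annular area.
P = F / A = 2.15e6 N / A

P ≈ 575 bar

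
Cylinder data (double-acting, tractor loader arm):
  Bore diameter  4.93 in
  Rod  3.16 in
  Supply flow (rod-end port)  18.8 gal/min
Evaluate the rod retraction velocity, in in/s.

Rod-side annular area A_ann = π/4 × (4.93² − 3.16²) = 11.25 in^2
Flow into the rod-end port fills the annular volume.
v = Q / A

v ≈ 6.44 in/s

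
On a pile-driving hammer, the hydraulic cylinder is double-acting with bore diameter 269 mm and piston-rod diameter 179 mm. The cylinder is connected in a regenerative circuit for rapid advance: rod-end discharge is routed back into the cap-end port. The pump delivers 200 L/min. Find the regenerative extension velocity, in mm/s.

In regeneration the rod-end outflow joins the pump flow into the cap end, so the net volume the pump must supply per unit advance equals the rod cross-section area.
Rod cross-section A_rod = π/4 × (179 mm)² = 25160 mm^2
v = Q_pump / A_rod

v ≈ 132 mm/s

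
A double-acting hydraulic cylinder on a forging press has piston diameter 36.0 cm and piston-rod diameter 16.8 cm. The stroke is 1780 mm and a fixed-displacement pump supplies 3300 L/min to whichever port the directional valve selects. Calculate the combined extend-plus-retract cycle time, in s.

t ≈ 5.87 s

Cap-side area A_cap = π/4 × (36.0 cm)² = 1018 cm^2
Rod-side annular area A_ann = π/4 × (36.0² − 16.8²) = 796.2 cm^2
t_ext = A_cap·L/Q = 3.294 s
t_ret = A_ann·L/Q = 2.577 s
t_cycle = t_ext + t_ret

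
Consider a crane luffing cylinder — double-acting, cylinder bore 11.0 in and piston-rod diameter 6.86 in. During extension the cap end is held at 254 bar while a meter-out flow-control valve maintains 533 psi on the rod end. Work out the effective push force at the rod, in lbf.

F ≈ 3.19e5 lbf

Cap-side area A_cap = π/4 × (11.0 in)² = 95.03 in^2
Rod-side annular area A_ann = π/4 × (11.0² − 6.86²) = 58.07 in^2
Net thrust = P_cap·A_cap − P_rod·A_ann = 3.501e5 lbf − 30950 lbf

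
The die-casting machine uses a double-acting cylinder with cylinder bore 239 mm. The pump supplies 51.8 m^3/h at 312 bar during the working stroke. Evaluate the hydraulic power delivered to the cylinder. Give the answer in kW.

Hydraulic power = P × Q

W ≈ 449 kW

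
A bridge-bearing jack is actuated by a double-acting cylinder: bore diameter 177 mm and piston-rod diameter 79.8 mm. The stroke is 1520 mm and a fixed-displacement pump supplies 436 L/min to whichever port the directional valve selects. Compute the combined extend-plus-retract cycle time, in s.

t ≈ 9.25 s

Cap-side area A_cap = π/4 × (177 mm)² = 24610 mm^2
Rod-side annular area A_ann = π/4 × (177² − 79.8²) = 19600 mm^2
t_ext = A_cap·L/Q = 5.147 s
t_ret = A_ann·L/Q = 4.101 s
t_cycle = t_ext + t_ret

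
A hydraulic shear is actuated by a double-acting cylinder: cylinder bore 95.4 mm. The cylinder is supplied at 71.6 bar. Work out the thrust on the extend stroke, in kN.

F ≈ 51.2 kN

Cap-side area A_cap = π/4 × (95.4 mm)² = 7148 mm^2
F = P × A_cap = 71.6 bar × A_cap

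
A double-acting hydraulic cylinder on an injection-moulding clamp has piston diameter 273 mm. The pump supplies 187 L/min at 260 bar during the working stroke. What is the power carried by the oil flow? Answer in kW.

W ≈ 81.0 kW

Hydraulic power = P × Q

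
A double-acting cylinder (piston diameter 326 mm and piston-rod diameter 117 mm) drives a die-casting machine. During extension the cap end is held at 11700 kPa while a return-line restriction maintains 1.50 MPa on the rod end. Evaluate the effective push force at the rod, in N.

Cap-side area A_cap = π/4 × (326 mm)² = 83470 mm^2
Rod-side annular area A_ann = π/4 × (326² − 117²) = 72720 mm^2
Net thrust = P_cap·A_cap − P_rod·A_ann = 9.766e5 N − 1.091e5 N

F ≈ 8.68e5 N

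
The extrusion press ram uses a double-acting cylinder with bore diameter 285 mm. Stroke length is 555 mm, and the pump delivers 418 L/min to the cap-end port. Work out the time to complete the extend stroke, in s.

t ≈ 5.08 s

Cap-side area A_cap = π/4 × (285 mm)² = 63790 mm^2
Swept volume V = A × L; t = V / Q = A·L / Q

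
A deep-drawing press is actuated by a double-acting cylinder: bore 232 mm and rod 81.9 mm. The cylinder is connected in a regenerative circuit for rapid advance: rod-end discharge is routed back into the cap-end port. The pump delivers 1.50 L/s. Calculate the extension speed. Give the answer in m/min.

v ≈ 17.1 m/min

In regeneration the rod-end outflow joins the pump flow into the cap end, so the net volume the pump must supply per unit advance equals the rod cross-section area.
Rod cross-section A_rod = π/4 × (81.9 mm)² = 5268 mm^2
v = Q_pump / A_rod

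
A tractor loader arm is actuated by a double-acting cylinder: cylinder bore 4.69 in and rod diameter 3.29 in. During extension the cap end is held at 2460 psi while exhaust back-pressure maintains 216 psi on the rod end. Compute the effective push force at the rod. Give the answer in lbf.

F ≈ 40600 lbf

Cap-side area A_cap = π/4 × (4.69 in)² = 17.28 in^2
Rod-side annular area A_ann = π/4 × (4.69² − 3.29²) = 8.774 in^2
Net thrust = P_cap·A_cap − P_rod·A_ann = 42500 lbf − 1895 lbf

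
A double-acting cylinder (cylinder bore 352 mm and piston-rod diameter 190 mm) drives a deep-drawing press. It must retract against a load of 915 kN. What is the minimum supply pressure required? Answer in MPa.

Rod-side annular area A_ann = π/4 × (352² − 190²) = 68960 mm^2
Retraction: pressure acts on the annular area.
P = F / A = 915 kN / A

P ≈ 13.3 MPa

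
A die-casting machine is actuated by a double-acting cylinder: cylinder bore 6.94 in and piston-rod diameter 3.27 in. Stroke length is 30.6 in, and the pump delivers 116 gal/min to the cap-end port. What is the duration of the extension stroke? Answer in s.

t ≈ 2.59 s

Cap-side area A_cap = π/4 × (6.94 in)² = 37.83 in^2
Swept volume V = A × L; t = V / Q = A·L / Q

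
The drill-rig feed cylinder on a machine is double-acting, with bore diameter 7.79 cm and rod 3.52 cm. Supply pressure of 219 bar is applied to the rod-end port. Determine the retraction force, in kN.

F ≈ 83.1 kN

Rod-side annular area A_ann = π/4 × (7.79² − 3.52²) = 37.93 cm^2
On retraction the pressure acts on the annular area (bore minus rod).
F = P × A_ann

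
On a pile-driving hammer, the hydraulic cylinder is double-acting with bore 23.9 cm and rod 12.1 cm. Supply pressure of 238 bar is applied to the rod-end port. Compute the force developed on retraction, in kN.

Rod-side annular area A_ann = π/4 × (23.9² − 12.1²) = 333.6 cm^2
On retraction the pressure acts on the annular area (bore minus rod).
F = P × A_ann

F ≈ 794 kN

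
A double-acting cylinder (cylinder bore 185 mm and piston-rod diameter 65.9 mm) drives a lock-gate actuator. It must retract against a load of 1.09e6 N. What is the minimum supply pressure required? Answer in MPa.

P ≈ 46.4 MPa

Rod-side annular area A_ann = π/4 × (185² − 65.9²) = 23470 mm^2
Retraction: pressure acts on the annular area.
P = F / A = 1.09e6 N / A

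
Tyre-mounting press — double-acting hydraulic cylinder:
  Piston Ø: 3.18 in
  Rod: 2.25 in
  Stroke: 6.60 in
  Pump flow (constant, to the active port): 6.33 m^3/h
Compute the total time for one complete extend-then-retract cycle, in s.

t ≈ 0.732 s

Cap-side area A_cap = π/4 × (3.18 in)² = 7.942 in^2
Rod-side annular area A_ann = π/4 × (3.18² − 2.25²) = 3.966 in^2
t_ext = A_cap·L/Q = 0.4885 s
t_ret = A_ann·L/Q = 0.2440 s
t_cycle = t_ext + t_ret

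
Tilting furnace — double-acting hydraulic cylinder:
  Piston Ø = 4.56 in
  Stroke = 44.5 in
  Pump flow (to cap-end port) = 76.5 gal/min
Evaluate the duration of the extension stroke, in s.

Cap-side area A_cap = π/4 × (4.56 in)² = 16.33 in^2
Swept volume V = A × L; t = V / Q = A·L / Q

t ≈ 2.47 s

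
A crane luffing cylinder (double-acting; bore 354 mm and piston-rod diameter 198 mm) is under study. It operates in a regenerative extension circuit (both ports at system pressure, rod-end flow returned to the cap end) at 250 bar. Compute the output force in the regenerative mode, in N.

F ≈ 7.70e5 N

With equal pressure on both faces, forces on the annular region cancel; the net push is pressure × rod cross-section.
Rod cross-section A_rod = π/4 × (198 mm)² = 30790 mm^2
F = P × A_rod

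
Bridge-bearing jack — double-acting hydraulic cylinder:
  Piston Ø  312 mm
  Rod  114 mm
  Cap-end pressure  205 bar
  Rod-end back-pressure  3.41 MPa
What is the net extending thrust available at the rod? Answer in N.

Cap-side area A_cap = π/4 × (312 mm)² = 76450 mm^2
Rod-side annular area A_ann = π/4 × (312² − 114²) = 66250 mm^2
Net thrust = P_cap·A_cap − P_rod·A_ann = 1.567e6 N − 2.259e5 N

F ≈ 1.34e6 N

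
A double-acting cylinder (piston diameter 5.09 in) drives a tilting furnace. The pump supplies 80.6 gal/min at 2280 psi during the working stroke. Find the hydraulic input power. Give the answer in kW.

W ≈ 79.9 kW

Hydraulic power = P × Q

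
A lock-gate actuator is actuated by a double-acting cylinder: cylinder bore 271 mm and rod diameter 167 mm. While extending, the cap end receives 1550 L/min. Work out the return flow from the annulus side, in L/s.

Q_out ≈ 16.0 L/s

Cap-side area A_cap = π/4 × (271 mm)² = 57680 mm^2
Rod-side annular area A_ann = π/4 × (271² − 167²) = 35780 mm^2
Piston speed v = Q_in/A_cap; rod-end outflow Q_out = v × A_ann = Q_in × A_ann/A_cap.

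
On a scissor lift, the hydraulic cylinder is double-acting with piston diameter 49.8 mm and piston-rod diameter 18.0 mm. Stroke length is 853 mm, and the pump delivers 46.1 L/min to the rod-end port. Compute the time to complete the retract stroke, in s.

Rod-side annular area A_ann = π/4 × (49.8² − 18.0²) = 1693 mm^2
Swept volume V = A × L; t = V / Q = A·L / Q

t ≈ 1.88 s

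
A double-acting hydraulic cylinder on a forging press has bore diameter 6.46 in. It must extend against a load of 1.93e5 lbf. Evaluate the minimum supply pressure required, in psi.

Cap-side area A_cap = π/4 × (6.46 in)² = 32.78 in^2
P = F / A = 1.93e5 lbf / A

P ≈ 5890 psi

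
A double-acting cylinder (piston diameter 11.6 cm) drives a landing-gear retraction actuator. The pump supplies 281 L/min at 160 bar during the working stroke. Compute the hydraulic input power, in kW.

Hydraulic power = P × Q

W ≈ 74.9 kW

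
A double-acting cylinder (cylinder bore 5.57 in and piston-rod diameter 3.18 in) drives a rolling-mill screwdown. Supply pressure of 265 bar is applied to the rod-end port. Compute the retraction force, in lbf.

F ≈ 63100 lbf

Rod-side annular area A_ann = π/4 × (5.57² − 3.18²) = 16.42 in^2
On retraction the pressure acts on the annular area (bore minus rod).
F = P × A_ann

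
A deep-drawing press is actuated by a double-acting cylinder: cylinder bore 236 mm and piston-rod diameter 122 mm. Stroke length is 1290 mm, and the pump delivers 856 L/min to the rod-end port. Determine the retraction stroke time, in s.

t ≈ 2.90 s

Rod-side annular area A_ann = π/4 × (236² − 122²) = 32050 mm^2
Swept volume V = A × L; t = V / Q = A·L / Q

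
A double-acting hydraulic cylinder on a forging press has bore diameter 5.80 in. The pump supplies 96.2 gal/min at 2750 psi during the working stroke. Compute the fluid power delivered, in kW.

Hydraulic power = P × Q

W ≈ 115 kW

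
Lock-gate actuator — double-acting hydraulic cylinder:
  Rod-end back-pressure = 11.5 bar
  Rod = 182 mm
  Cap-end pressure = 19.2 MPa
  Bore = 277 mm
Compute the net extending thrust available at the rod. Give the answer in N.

F ≈ 1.12e6 N

Cap-side area A_cap = π/4 × (277 mm)² = 60260 mm^2
Rod-side annular area A_ann = π/4 × (277² − 182²) = 34250 mm^2
Net thrust = P_cap·A_cap − P_rod·A_ann = 1.157e6 N − 39380 N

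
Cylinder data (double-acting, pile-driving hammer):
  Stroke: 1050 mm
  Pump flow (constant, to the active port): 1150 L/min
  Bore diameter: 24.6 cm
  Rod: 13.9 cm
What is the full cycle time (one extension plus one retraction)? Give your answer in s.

Cap-side area A_cap = π/4 × (24.6 cm)² = 475.3 cm^2
Rod-side annular area A_ann = π/4 × (24.6² − 13.9²) = 323.5 cm^2
t_ext = A_cap·L/Q = 2.604 s
t_ret = A_ann·L/Q = 1.772 s
t_cycle = t_ext + t_ret

t ≈ 4.38 s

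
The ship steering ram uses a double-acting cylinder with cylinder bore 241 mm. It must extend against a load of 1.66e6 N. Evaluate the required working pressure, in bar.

Cap-side area A_cap = π/4 × (241 mm)² = 45620 mm^2
P = F / A = 1.66e6 N / A

P ≈ 364 bar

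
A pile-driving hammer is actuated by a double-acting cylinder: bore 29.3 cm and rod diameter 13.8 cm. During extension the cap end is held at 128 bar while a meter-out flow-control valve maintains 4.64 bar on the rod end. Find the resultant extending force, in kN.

Cap-side area A_cap = π/4 × (29.3 cm)² = 674.3 cm^2
Rod-side annular area A_ann = π/4 × (29.3² − 13.8²) = 524.7 cm^2
Net thrust = P_cap·A_cap − P_rod·A_ann = 863.0 kN − 24.35 kN

F ≈ 839 kN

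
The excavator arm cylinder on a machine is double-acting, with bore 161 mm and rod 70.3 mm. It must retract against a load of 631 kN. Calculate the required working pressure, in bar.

Rod-side annular area A_ann = π/4 × (161² − 70.3²) = 16480 mm^2
Retraction: pressure acts on the annular area.
P = F / A = 631 kN / A

P ≈ 383 bar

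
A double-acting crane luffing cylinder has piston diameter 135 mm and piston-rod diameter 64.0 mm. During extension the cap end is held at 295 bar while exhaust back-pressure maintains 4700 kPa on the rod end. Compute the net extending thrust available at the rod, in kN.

Cap-side area A_cap = π/4 × (135 mm)² = 14310 mm^2
Rod-side annular area A_ann = π/4 × (135² − 64.0²) = 11100 mm^2
Net thrust = P_cap·A_cap − P_rod·A_ann = 422.3 kN − 52.16 kN

F ≈ 370 kN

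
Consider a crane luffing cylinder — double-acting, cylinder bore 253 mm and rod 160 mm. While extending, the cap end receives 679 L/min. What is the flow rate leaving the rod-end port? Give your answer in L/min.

Q_out ≈ 407 L/min

Cap-side area A_cap = π/4 × (253 mm)² = 50270 mm^2
Rod-side annular area A_ann = π/4 × (253² − 160²) = 30170 mm^2
Piston speed v = Q_in/A_cap; rod-end outflow Q_out = v × A_ann = Q_in × A_ann/A_cap.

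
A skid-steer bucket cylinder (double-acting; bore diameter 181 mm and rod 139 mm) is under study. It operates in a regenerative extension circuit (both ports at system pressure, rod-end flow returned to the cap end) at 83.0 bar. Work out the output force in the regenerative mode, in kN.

F ≈ 126 kN

With equal pressure on both faces, forces on the annular region cancel; the net push is pressure × rod cross-section.
Rod cross-section A_rod = π/4 × (139 mm)² = 15170 mm^2
F = P × A_rod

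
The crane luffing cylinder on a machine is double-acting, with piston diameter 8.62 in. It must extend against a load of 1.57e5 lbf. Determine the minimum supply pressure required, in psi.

P ≈ 2690 psi

Cap-side area A_cap = π/4 × (8.62 in)² = 58.36 in^2
P = F / A = 1.57e5 lbf / A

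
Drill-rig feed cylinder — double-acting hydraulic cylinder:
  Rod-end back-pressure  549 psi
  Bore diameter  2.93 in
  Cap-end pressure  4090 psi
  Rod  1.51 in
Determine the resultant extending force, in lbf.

F ≈ 24900 lbf

Cap-side area A_cap = π/4 × (2.93 in)² = 6.743 in^2
Rod-side annular area A_ann = π/4 × (2.93² − 1.51²) = 4.952 in^2
Net thrust = P_cap·A_cap − P_rod·A_ann = 27580 lbf − 2719 lbf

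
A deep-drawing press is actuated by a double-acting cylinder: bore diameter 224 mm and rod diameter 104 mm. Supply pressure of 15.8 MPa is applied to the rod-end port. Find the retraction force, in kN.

Rod-side annular area A_ann = π/4 × (224² − 104²) = 30910 mm^2
On retraction the pressure acts on the annular area (bore minus rod).
F = P × A_ann

F ≈ 488 kN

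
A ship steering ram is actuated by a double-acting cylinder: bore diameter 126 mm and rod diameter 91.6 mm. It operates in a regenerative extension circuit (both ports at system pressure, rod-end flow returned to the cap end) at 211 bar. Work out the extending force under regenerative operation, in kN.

F ≈ 139 kN

With equal pressure on both faces, forces on the annular region cancel; the net push is pressure × rod cross-section.
Rod cross-section A_rod = π/4 × (91.6 mm)² = 6590 mm^2
F = P × A_rod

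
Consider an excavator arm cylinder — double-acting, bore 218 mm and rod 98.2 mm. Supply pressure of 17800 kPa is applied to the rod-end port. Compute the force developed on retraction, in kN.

Rod-side annular area A_ann = π/4 × (218² − 98.2²) = 29750 mm^2
On retraction the pressure acts on the annular area (bore minus rod).
F = P × A_ann

F ≈ 530 kN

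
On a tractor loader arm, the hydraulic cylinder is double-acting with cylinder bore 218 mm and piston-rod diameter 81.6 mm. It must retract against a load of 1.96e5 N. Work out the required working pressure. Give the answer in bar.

P ≈ 61.1 bar

Rod-side annular area A_ann = π/4 × (218² − 81.6²) = 32100 mm^2
Retraction: pressure acts on the annular area.
P = F / A = 1.96e5 N / A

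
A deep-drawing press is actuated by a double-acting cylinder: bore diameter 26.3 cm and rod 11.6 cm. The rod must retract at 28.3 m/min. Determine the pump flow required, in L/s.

Rod-side annular area A_ann = π/4 × (26.3² − 11.6²) = 437.6 cm^2
Q = A × v

Q ≈ 20.6 L/s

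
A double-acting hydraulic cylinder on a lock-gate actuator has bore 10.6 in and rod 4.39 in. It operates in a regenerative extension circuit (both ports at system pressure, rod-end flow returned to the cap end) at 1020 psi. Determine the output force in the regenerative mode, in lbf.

F ≈ 15400 lbf

With equal pressure on both faces, forces on the annular region cancel; the net push is pressure × rod cross-section.
Rod cross-section A_rod = π/4 × (4.39 in)² = 15.14 in^2
F = P × A_rod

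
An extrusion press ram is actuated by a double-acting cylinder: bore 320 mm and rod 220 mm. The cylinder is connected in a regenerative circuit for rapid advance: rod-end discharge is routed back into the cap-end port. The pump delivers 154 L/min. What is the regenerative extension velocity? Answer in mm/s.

v ≈ 67.5 mm/s

In regeneration the rod-end outflow joins the pump flow into the cap end, so the net volume the pump must supply per unit advance equals the rod cross-section area.
Rod cross-section A_rod = π/4 × (220 mm)² = 38010 mm^2
v = Q_pump / A_rod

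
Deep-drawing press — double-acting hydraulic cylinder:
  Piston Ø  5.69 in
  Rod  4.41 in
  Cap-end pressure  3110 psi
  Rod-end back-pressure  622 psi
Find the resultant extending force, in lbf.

F ≈ 72800 lbf

Cap-side area A_cap = π/4 × (5.69 in)² = 25.43 in^2
Rod-side annular area A_ann = π/4 × (5.69² − 4.41²) = 10.15 in^2
Net thrust = P_cap·A_cap − P_rod·A_ann = 79080 lbf − 6316 lbf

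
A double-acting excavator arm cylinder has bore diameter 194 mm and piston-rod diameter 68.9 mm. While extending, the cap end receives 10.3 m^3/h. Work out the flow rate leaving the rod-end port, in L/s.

Cap-side area A_cap = π/4 × (194 mm)² = 29560 mm^2
Rod-side annular area A_ann = π/4 × (194² − 68.9²) = 25830 mm^2
Piston speed v = Q_in/A_cap; rod-end outflow Q_out = v × A_ann = Q_in × A_ann/A_cap.

Q_out ≈ 2.50 L/s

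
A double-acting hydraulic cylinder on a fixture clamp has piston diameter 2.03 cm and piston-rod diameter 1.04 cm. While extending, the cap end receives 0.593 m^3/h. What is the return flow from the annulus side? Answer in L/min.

Q_out ≈ 7.29 L/min

Cap-side area A_cap = π/4 × (2.03 cm)² = 3.237 cm^2
Rod-side annular area A_ann = π/4 × (2.03² − 1.04²) = 2.387 cm^2
Piston speed v = Q_in/A_cap; rod-end outflow Q_out = v × A_ann = Q_in × A_ann/A_cap.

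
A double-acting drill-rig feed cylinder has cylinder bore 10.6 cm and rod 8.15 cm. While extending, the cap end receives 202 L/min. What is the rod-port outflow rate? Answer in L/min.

Cap-side area A_cap = π/4 × (10.6 cm)² = 88.25 cm^2
Rod-side annular area A_ann = π/4 × (10.6² − 8.15²) = 36.08 cm^2
Piston speed v = Q_in/A_cap; rod-end outflow Q_out = v × A_ann = Q_in × A_ann/A_cap.

Q_out ≈ 82.6 L/min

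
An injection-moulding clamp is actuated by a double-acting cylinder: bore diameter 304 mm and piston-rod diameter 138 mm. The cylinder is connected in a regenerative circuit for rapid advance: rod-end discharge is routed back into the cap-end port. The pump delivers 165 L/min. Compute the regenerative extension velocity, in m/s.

In regeneration the rod-end outflow joins the pump flow into the cap end, so the net volume the pump must supply per unit advance equals the rod cross-section area.
Rod cross-section A_rod = π/4 × (138 mm)² = 14960 mm^2
v = Q_pump / A_rod

v ≈ 0.184 m/s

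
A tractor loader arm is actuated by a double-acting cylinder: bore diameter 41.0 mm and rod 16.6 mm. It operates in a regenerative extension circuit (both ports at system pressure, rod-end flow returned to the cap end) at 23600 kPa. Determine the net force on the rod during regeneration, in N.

With equal pressure on both faces, forces on the annular region cancel; the net push is pressure × rod cross-section.
Rod cross-section A_rod = π/4 × (16.6 mm)² = 216.4 mm^2
F = P × A_rod

F ≈ 5110 N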